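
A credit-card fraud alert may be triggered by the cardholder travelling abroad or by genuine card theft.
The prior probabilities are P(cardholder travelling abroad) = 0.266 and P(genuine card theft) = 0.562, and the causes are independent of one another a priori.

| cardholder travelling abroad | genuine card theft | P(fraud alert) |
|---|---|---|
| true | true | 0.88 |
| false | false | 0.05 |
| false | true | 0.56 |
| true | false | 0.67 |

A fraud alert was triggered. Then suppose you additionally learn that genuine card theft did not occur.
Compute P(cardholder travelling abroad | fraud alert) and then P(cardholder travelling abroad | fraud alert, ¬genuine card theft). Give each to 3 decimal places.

Weight on cardholder travelling abroad=true, given the evidence: 0.078060 + 0.131553 = 0.209613
Normalizer over all consistent configurations: 0.05*0.734*0.438 + 0.56*0.734*0.562 + 0.67*0.266*0.438 + 0.88*0.266*0.562 = 0.456692
Posterior = 0.209613 / 0.456692 ≈ 0.459

With the extra evidence:
Numerator (weight on configurations with cardholder travelling abroad): 0.67·0.266 = 0.178220
Normalizer over all consistent configurations: 0.05·0.734 + 0.67·0.266 = 0.214920
Posterior = 0.178220 / 0.214920 ≈ 0.829
With genuine card theft excluded, cardholder travelling abroad must carry more of the explanatory weight for the fraud alert.

P(cardholder travelling abroad | fraud alert) ≈ 0.459; P(cardholder travelling abroad | fraud alert, ¬genuine card theft) ≈ 0.829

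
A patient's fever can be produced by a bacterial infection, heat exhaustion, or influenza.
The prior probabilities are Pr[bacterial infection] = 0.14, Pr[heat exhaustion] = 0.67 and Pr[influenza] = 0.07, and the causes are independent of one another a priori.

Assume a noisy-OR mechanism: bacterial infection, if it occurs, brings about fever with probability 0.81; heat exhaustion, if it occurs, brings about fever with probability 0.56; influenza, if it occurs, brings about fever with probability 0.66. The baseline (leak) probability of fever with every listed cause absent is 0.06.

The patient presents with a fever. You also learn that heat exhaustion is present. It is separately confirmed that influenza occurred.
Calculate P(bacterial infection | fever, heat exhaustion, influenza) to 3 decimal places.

P(bacterial infection | fever, heat exhaustion, influenza) ≈ 0.156

Under noisy-OR, P(fever | causes) = 1 − (1−0.06)·∏(1−qᵢ) over the active causes.
Sum P(fever|·) weighted by the priors over both values of bacterial infection:
  P(fever | heat exhaustion, influenza) = 0.859376*0.86 + 0.973281*0.14
        = 0.739063 + 0.136259 = 0.875322
Keeping only the bacterial infection-present terms gives 0.136259, so
  P(bacterial infection | fever, heat exhaustion, influenza) = 0.136259 / 0.875322 ≈ 0.156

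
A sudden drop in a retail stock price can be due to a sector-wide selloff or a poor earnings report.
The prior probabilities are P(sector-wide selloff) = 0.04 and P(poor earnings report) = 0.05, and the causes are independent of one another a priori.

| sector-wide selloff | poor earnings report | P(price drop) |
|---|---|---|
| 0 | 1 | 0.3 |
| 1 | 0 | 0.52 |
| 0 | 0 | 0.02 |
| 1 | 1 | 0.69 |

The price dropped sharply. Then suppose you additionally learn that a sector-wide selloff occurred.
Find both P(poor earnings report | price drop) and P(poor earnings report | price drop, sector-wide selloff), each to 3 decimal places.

Enumerate the 4 (sector-wide selloff, poor earnings report) configurations and weight by the priors:
  P(price drop) = 0.02*0.96*0.95 + 0.3*0.96*0.05 + 0.52*0.04*0.95 + 0.69*0.04*0.05
        = 0.018240 + 0.014400 + 0.019760 + 0.001380 = 0.053780
The terms with poor earnings report present sum to 0.015780, so
  P(poor earnings report | price drop) = 0.015780 / 0.053780 ≈ 0.293

Now also conditioning on sector-wide selloff=true:
Sum P(price drop|·) weighted by the priors over both values of poor earnings report:
  P(price drop | sector-wide selloff) = 0.52*0.95 + 0.69*0.05
        = 0.494000 + 0.034500 = 0.528500
Keeping only the poor earnings report-present terms gives 0.034500, so
  P(poor earnings report | price drop, sector-wide selloff) = 0.034500 / 0.528500 ≈ 0.065
Conditioning on sector-wide selloff lowers the posterior on poor earnings report: the classic explaining-away effect in a common-effect structure.

P(poor earnings report | price drop) ≈ 0.293; P(poor earnings report | price drop, sector-wide selloff) ≈ 0.065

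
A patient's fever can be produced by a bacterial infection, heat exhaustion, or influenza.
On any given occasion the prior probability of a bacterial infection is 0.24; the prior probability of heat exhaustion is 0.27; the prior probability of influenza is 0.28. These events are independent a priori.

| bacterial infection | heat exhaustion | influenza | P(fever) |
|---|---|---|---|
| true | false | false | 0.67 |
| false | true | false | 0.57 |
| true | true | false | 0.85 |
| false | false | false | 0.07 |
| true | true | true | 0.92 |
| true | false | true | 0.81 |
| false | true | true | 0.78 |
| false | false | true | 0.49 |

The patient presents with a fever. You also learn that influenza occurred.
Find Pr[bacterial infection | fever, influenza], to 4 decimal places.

For the numerator, keep only bacterial infection=true terms: 0.141912 + 0.059616 = 0.201528
The normalizing constant is 0.49×0.76×0.73 + 0.78×0.76×0.27 + 0.81×0.24×0.73 + 0.92×0.24×0.27 = 0.633436
Posterior = 0.201528 / 0.633436 ≈ 0.3182

Pr[bacterial infection | fever, influenza] ≈ 0.3182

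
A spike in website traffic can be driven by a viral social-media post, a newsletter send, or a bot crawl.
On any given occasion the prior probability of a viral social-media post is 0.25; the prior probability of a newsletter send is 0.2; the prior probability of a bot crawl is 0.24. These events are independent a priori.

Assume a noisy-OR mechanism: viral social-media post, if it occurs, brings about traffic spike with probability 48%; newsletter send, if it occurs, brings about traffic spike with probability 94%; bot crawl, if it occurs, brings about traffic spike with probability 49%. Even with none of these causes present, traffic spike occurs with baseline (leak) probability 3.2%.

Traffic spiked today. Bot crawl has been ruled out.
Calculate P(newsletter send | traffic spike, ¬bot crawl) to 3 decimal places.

Under noisy-OR, P(traffic spike | causes) = 1 − (1−0.032)·∏(1−qᵢ) over the active causes.
P(traffic spike | ¬bot crawl) = 0.032*0.75*0.8 + 0.94192*0.75*0.2 + 0.49664*0.25*0.8 + 0.969798*0.25*0.2 = 0.019200 + 0.141288 + 0.099328 + 0.048490 = 0.308306
Restricting to configurations with newsletter send present: 0.141288 + 0.048490 = 0.189778.
Hence the posterior is 0.189778/0.308306 ≈ 0.616.

P(newsletter send | traffic spike, ¬bot crawl) ≈ 0.616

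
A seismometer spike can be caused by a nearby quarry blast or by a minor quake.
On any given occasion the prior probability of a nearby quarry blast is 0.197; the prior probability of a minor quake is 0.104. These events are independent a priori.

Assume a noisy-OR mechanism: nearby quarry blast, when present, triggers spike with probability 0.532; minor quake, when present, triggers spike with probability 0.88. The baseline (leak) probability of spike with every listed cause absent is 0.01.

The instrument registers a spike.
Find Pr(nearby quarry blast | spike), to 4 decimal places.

Under noisy-OR, P(spike | causes) = 1 − (1−0.01)·∏(1−qᵢ) over the active causes.
Enumerate the 4 (nearby quarry blast, minor quake) configurations and weight by the priors:
  P(spike) = 0.01*0.803*0.896 + 0.8812*0.803*0.104 + 0.53668*0.197*0.896 + 0.944402*0.197*0.104
        = 0.007195 + 0.073591 + 0.094730 + 0.019349 = 0.194865
Configurations with nearby quarry blast contribute 0.114079, so
  P(nearby quarry blast | spike) = 0.114079 / 0.194865 ≈ 0.5854

Pr(nearby quarry blast | spike) ≈ 0.5854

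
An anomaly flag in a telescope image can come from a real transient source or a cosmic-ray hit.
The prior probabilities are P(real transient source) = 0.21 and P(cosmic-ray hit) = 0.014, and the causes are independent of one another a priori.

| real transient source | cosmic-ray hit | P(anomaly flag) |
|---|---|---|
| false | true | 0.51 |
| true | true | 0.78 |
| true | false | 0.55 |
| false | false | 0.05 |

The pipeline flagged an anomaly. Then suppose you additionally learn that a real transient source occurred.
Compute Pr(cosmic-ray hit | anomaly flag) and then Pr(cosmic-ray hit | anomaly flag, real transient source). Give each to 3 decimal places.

Pr(cosmic-ray hit | anomaly flag) ≈ 0.049; Pr(cosmic-ray hit | anomaly flag, real transient source) ≈ 0.020

Numerator (weight on configurations with cosmic-ray hit): 0.005641 + 0.002293 = 0.007934
Denominator P(anomaly flag): 0.05×0.79×0.986 + 0.51×0.79×0.014 + 0.55×0.21×0.986 + 0.78×0.21×0.014 = 0.160764
Posterior = 0.007934 / 0.160764 ≈ 0.049

Now condition on the additional information:
Weight on cosmic-ray hit=true, given the evidence: 0.78·0.014 = 0.010920
Normalizer over all consistent configurations: 0.55·0.986 + 0.78·0.014 = 0.553220
P(cosmic-ray hit | anomaly flag, real transient source) = 0.010920/0.553220 ≈ 0.020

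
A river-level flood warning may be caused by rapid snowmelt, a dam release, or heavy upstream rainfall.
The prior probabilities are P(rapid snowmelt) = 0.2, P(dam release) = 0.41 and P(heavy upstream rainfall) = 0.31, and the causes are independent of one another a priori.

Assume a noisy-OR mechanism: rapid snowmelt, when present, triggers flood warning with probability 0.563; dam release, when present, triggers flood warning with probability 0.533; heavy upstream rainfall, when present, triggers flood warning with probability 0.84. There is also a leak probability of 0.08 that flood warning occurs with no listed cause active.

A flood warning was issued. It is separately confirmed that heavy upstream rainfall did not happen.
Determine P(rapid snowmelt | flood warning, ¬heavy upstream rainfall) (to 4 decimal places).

P(rapid snowmelt | flood warning, ¬heavy upstream rainfall) ≈ 0.3789

Under noisy-OR, P(flood warning | causes) = 1 − (1−0.08)·∏(1−qᵢ) over the active causes.
P(flood warning | ¬heavy upstream rainfall) = 0.08·0.8·0.59 + 0.57036·0.8·0.41 + 0.59796·0.2·0.59 + 0.812247·0.2·0.41 = 0.037760 + 0.187078 + 0.070559 + 0.066604 = 0.362001
Restricting to configurations with rapid snowmelt present: 0.070559 + 0.066604 = 0.137163.
So P(rapid snowmelt | flood warning, ¬heavy upstream rainfall) = 0.137163/0.362001 ≈ 0.3789.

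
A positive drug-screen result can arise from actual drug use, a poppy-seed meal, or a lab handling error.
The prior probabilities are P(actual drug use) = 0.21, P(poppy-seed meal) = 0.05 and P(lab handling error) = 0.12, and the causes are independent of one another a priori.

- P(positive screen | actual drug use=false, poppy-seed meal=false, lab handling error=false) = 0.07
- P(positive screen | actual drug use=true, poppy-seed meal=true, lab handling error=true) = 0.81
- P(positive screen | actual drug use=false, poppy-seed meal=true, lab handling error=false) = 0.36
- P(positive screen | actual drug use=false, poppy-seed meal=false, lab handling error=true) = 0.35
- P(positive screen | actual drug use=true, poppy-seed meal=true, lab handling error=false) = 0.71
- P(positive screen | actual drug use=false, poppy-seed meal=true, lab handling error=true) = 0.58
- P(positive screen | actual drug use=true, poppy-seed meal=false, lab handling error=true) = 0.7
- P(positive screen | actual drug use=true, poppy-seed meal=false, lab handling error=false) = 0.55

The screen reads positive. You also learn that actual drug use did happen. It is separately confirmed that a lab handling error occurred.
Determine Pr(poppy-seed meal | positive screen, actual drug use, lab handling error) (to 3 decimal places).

Pr(poppy-seed meal | positive screen, actual drug use, lab handling error) ≈ 0.057

P(positive screen | actual drug use, lab handling error) = 0.7×0.95 + 0.81×0.05 = 0.665000 + 0.040500 = 0.705500
Restricting to configurations with poppy-seed meal present: 0.81×0.05 = 0.040500.
Hence the posterior is 0.040500/0.705500 ≈ 0.057.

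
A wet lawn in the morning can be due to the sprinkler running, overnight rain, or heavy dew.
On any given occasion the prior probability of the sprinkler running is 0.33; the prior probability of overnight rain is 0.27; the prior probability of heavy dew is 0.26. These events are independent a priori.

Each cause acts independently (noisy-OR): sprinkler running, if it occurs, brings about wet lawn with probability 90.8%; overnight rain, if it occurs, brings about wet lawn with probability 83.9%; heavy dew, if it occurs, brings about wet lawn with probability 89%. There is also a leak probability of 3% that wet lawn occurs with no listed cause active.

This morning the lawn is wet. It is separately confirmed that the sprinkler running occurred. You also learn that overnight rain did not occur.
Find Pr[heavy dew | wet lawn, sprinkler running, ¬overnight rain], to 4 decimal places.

Pr[heavy dew | wet lawn, sprinkler running, ¬overnight rain] ≈ 0.2764

Under noisy-OR, P(wet lawn | causes) = 1 − (1−0.03)·∏(1−qᵢ) over the active causes.
P(wet lawn | sprinkler running, ¬overnight rain) = 0.91076*0.74 + 0.990184*0.26 = 0.673962 + 0.257448 = 0.931410
Of this, 0.257448 comes from 0.990184*0.26 (the heavy dew=true cases).
So P(heavy dew | wet lawn, sprinkler running, ¬overnight rain) = 0.257448/0.931410 ≈ 0.2764.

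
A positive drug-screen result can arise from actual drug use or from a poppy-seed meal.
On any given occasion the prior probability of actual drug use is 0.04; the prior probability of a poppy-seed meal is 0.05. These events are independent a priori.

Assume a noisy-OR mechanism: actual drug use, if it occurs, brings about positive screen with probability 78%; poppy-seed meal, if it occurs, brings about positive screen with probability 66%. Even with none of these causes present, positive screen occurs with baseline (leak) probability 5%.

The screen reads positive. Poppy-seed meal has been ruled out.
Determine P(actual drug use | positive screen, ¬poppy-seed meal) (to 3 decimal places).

P(actual drug use | positive screen, ¬poppy-seed meal) ≈ 0.397

Under noisy-OR, P(positive screen | causes) = 1 − (1−0.05)·∏(1−qᵢ) over the active causes.
Sum P(positive screen|·) weighted by the priors over both values of actual drug use:
  P(positive screen | ¬poppy-seed meal) = 0.05·0.96 + 0.791·0.04
        = 0.048000 + 0.031640 = 0.079640
The terms with actual drug use present sum to 0.031640, so
  P(actual drug use | positive screen, ¬poppy-seed meal) = 0.031640 / 0.079640 ≈ 0.397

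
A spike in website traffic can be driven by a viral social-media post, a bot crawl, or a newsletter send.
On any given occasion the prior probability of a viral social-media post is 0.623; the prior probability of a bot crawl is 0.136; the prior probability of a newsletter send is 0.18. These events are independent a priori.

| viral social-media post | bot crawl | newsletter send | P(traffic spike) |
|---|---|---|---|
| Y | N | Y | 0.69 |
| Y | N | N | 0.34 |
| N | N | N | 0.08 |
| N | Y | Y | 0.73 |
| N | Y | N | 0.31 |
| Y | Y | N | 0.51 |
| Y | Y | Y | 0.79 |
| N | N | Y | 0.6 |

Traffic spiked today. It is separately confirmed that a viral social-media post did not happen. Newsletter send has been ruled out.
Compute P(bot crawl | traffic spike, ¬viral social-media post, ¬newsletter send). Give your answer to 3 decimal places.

P(bot crawl | traffic spike, ¬viral social-media post, ¬newsletter send) ≈ 0.379

By total probability over both values of bot crawl:
  P(traffic spike | ¬viral social-media post, ¬newsletter send) = 0.08×0.864 + 0.31×0.136
        = 0.069120 + 0.042160 = 0.111280
The terms with bot crawl present sum to 0.042160, so
  P(bot crawl | traffic spike, ¬viral social-media post, ¬newsletter send) = 0.042160 / 0.111280 ≈ 0.379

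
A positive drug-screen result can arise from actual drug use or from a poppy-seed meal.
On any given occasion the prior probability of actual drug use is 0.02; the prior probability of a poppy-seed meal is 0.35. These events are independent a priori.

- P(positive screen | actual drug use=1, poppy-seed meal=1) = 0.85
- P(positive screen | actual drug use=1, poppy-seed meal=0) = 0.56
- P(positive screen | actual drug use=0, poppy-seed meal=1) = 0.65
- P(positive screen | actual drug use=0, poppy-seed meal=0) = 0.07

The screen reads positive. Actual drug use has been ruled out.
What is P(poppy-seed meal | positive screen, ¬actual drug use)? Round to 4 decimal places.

P(poppy-seed meal | positive screen, ¬actual drug use) ≈ 0.8333

Weight on poppy-seed meal=true, given the evidence: 0.65*0.35 = 0.227500
Denominator P(positive screen | ¬actual drug use): 0.07*0.65 + 0.65*0.35 = 0.273000
Posterior = 0.227500 / 0.273000 ≈ 0.8333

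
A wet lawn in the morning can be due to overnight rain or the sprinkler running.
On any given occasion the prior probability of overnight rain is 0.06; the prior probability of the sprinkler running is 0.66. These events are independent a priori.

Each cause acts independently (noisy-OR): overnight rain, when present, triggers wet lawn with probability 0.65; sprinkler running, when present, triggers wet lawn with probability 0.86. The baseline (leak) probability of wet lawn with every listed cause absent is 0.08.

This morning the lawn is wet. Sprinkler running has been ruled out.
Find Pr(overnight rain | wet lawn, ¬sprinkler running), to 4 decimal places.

Pr(overnight rain | wet lawn, ¬sprinkler running) ≈ 0.3511

Under noisy-OR, P(wet lawn | causes) = 1 − (1−0.08)·∏(1−qᵢ) over the active causes.
Enumerate both values of overnight rain and weight by the priors:
  P(wet lawn | ¬sprinkler running) = 0.08·0.94 + 0.678·0.06
        = 0.075200 + 0.040680 = 0.115880
Configurations with overnight rain contribute 0.040680, so
  P(overnight rain | wet lawn, ¬sprinkler running) = 0.040680 / 0.115880 ≈ 0.3511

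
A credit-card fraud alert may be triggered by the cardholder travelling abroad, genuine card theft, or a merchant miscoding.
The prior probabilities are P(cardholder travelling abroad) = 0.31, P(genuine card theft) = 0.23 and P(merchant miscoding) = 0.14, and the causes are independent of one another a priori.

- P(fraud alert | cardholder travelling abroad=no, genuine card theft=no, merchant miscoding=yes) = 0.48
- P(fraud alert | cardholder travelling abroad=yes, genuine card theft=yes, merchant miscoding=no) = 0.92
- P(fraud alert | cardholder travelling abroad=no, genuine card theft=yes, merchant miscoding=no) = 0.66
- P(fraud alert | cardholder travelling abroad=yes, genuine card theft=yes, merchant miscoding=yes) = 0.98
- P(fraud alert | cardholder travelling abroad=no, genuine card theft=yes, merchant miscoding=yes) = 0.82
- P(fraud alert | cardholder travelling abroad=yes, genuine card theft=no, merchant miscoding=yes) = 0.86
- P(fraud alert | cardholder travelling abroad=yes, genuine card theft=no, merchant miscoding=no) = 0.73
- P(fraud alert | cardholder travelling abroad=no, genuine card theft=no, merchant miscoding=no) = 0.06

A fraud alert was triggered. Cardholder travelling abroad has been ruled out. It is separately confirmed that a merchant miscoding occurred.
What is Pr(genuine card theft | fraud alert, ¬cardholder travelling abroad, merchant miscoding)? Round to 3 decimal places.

By total probability over both values of genuine card theft:
  P(fraud alert | ¬cardholder travelling abroad, merchant miscoding) = 0.48·0.77 + 0.82·0.23
        = 0.369600 + 0.188600 = 0.558200
Configurations with genuine card theft contribute 0.188600, so
  P(genuine card theft | fraud alert, ¬cardholder travelling abroad, merchant miscoding) = 0.188600 / 0.558200 ≈ 0.338

Pr(genuine card theft | fraud alert, ¬cardholder travelling abroad, merchant miscoding) ≈ 0.338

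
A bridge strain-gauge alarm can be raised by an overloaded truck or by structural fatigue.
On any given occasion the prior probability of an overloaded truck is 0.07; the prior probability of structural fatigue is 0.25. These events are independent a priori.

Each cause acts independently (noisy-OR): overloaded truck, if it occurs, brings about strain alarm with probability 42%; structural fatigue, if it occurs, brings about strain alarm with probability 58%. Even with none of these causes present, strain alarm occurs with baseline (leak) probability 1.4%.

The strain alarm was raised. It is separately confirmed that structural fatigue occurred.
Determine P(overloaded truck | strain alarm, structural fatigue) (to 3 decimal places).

Under noisy-OR, P(strain alarm | causes) = 1 − (1−0.014)·∏(1−qᵢ) over the active causes.
P(strain alarm | structural fatigue) = 0.58588·0.93 + 0.75981·0.07 = 0.544868 + 0.053187 = 0.598055
Restricting to configurations with overloaded truck present: 0.75981·0.07 = 0.053187.
Hence the posterior is 0.053187/0.598055 ≈ 0.089.

P(overloaded truck | strain alarm, structural fatigue) ≈ 0.089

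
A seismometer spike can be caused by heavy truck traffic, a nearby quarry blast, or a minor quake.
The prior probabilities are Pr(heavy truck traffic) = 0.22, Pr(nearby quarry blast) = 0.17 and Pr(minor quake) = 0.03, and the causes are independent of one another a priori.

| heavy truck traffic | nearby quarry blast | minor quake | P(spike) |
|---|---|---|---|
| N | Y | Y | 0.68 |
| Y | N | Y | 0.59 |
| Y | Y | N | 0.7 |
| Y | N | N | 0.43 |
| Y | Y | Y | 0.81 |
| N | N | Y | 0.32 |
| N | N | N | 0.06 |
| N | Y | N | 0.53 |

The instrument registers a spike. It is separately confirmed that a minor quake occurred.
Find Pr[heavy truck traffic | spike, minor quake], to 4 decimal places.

Pr[heavy truck traffic | spike, minor quake] ≈ 0.3170

Weight on heavy truck traffic=true, given the evidence: 0.107734 + 0.030294 = 0.138028
Denominator P(spike | minor quake): 0.32·0.78·0.83 + 0.68·0.78·0.17 + 0.59·0.22·0.83 + 0.81·0.22·0.17 = 0.435364
Posterior = 0.138028 / 0.435364 ≈ 0.3170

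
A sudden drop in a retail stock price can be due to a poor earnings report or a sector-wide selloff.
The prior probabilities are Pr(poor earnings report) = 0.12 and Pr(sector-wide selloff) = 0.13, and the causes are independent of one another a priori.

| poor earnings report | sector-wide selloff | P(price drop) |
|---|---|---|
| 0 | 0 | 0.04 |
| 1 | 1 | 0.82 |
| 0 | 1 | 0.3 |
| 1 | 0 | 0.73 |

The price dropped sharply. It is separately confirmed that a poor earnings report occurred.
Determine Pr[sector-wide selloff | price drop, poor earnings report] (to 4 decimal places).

P(price drop | poor earnings report) = 0.73×0.87 + 0.82×0.13 = 0.635100 + 0.106600 = 0.741700
The sector-wide selloff-present share is 0.82×0.13 = 0.106600.
Hence the posterior is 0.106600/0.741700 ≈ 0.1437.

Pr[sector-wide selloff | price drop, poor earnings report] ≈ 0.1437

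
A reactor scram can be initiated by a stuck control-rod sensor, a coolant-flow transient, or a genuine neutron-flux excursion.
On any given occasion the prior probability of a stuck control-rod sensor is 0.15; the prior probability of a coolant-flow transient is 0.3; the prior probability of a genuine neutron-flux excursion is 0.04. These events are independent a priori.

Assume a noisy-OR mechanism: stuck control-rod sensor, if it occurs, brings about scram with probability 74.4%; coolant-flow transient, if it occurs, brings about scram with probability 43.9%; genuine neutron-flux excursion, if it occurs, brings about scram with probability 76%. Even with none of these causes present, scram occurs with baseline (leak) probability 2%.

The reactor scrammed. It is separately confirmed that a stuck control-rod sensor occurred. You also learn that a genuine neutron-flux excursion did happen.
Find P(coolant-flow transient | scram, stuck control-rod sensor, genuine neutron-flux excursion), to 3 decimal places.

P(coolant-flow transient | scram, stuck control-rod sensor, genuine neutron-flux excursion) ≈ 0.306

Under noisy-OR, P(scram | causes) = 1 − (1−0.02)·∏(1−qᵢ) over the active causes.
For the numerator, keep only coolant-flow transient=true terms: 0.966222*0.3 = 0.289867
The normalizing constant is 0.939789*0.7 + 0.966222*0.3 = 0.947719
Posterior = 0.289867 / 0.947719 ≈ 0.306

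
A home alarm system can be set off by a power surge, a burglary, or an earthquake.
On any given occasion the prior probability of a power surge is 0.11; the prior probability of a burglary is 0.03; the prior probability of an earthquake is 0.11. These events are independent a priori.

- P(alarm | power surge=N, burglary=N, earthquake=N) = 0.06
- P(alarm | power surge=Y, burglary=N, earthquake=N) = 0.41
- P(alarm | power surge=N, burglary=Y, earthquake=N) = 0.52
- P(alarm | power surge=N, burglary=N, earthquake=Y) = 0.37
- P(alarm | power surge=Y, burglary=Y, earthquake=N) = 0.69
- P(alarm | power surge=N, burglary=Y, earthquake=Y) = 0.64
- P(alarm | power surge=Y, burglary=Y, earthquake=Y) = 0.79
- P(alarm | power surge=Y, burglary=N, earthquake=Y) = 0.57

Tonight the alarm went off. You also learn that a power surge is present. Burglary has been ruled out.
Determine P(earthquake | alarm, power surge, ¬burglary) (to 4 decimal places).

Sum P(alarm|·) weighted by the priors over both values of earthquake:
  P(alarm | power surge, ¬burglary) = 0.41·0.89 + 0.57·0.11
        = 0.364900 + 0.062700 = 0.427600
Configurations with earthquake contribute 0.062700, so
  P(earthquake | alarm, power surge, ¬burglary) = 0.062700 / 0.427600 ≈ 0.1466

P(earthquake | alarm, power surge, ¬burglary) ≈ 0.1466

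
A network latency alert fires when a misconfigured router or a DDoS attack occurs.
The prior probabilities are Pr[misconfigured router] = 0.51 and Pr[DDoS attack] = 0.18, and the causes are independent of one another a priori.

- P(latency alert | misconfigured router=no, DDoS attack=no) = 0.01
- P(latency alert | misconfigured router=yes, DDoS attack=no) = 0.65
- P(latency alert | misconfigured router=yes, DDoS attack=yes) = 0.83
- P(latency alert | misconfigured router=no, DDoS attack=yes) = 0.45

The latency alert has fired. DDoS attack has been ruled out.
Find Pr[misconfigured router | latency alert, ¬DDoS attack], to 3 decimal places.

P(latency alert | ¬DDoS attack) = 0.01·0.49 + 0.65·0.51 = 0.004900 + 0.331500 = 0.336400
Of this, 0.331500 comes from 0.65·0.51 (the misconfigured router=true cases).
So P(misconfigured router | latency alert, ¬DDoS attack) = 0.331500/0.336400 ≈ 0.985.

Pr[misconfigured router | latency alert, ¬DDoS attack] ≈ 0.985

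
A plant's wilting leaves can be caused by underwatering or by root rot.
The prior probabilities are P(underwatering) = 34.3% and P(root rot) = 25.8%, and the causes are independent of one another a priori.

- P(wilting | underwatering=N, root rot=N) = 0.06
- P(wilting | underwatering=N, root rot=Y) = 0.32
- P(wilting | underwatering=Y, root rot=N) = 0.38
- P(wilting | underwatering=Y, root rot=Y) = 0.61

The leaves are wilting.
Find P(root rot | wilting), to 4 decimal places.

Numerator (weight on configurations with root rot): 0.054242 + 0.053981 = 0.108223
Denominator P(wilting): 0.06·0.657·0.742 + 0.32·0.657·0.258 + 0.38·0.343·0.742 + 0.61·0.343·0.258 = 0.234185
Posterior = 0.108223 / 0.234185 ≈ 0.4621

P(root rot | wilting) ≈ 0.4621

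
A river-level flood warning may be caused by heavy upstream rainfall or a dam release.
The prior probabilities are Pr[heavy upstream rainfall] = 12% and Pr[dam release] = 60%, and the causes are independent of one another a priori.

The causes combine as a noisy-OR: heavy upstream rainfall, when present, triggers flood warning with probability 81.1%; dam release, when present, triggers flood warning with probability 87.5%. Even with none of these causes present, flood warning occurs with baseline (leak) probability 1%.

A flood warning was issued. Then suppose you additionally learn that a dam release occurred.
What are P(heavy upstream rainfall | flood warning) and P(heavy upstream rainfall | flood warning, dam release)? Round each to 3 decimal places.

Under noisy-OR, P(flood warning | causes) = 1 − (1−0.01)·∏(1−qᵢ) over the active causes.
P(flood warning) = 0.01×0.88×0.4 + 0.87625×0.88×0.6 + 0.81289×0.12×0.4 + 0.976611×0.12×0.6 = 0.003520 + 0.462660 + 0.039019 + 0.070316 = 0.575515
Restricting to configurations with heavy upstream rainfall present: 0.039019 + 0.070316 = 0.109335.
Hence the posterior is 0.109335/0.575515 ≈ 0.190.

Now also conditioning on dam release=true:
Enumerate both values of heavy upstream rainfall and weight by the priors:
  P(flood warning | dam release) = 0.87625×0.88 + 0.976611×0.12
        = 0.771100 + 0.117193 = 0.888293
The terms with heavy upstream rainfall present sum to 0.117193, so
  P(heavy upstream rainfall | flood warning, dam release) = 0.117193 / 0.888293 ≈ 0.132
The drop from 0.190 to 0.132 is the explaining-away (discounting) effect.

P(heavy upstream rainfall | flood warning) ≈ 0.190; P(heavy upstream rainfall | flood warning, dam release) ≈ 0.132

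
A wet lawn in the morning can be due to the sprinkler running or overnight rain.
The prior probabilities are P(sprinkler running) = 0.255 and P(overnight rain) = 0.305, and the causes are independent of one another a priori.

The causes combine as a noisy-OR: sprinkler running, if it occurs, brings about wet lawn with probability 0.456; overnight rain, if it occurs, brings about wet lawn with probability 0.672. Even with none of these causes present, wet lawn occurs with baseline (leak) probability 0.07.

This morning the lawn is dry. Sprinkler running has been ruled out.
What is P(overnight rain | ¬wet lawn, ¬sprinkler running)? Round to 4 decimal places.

Under noisy-OR, P(wet lawn | causes) = 1 − (1−0.07)·∏(1−qᵢ) over the active causes.
Weight on overnight rain=true, given the evidence: 0.30504×0.305 = 0.093037
Denominator P(¬wet lawn | ¬sprinkler running): 0.93×0.695 + 0.30504×0.305 = 0.739387
P(overnight rain | ¬wet lawn, ¬sprinkler running) = 0.093037/0.739387 ≈ 0.1258

P(overnight rain | ¬wet lawn, ¬sprinkler running) ≈ 0.1258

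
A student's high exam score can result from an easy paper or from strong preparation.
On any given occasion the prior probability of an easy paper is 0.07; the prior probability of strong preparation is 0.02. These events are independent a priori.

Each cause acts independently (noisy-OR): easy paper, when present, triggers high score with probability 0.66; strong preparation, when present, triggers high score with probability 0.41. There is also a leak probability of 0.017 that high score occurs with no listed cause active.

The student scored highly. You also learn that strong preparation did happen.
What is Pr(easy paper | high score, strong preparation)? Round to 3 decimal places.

Under noisy-OR, P(high score | causes) = 1 − (1−0.017)·∏(1−qᵢ) over the active causes.
Enumerate both values of easy paper and weight by the priors:
  P(high score | strong preparation) = 0.42003×0.93 + 0.80281×0.07
        = 0.390628 + 0.056197 = 0.446825
The terms with easy paper present sum to 0.056197, so
  P(easy paper | high score, strong preparation) = 0.056197 / 0.446825 ≈ 0.126

Pr(easy paper | high score, strong preparation) ≈ 0.126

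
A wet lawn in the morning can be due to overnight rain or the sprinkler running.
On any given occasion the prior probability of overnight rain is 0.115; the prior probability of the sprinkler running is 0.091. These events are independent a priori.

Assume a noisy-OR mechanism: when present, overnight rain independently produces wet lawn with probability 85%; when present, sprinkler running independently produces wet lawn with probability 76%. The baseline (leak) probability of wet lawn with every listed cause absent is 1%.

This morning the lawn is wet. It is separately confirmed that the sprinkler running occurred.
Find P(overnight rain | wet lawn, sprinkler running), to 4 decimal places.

Under noisy-OR, P(wet lawn | causes) = 1 − (1−0.01)·∏(1−qᵢ) over the active causes.
Numerator (weight on configurations with overnight rain): 0.96436×0.115 = 0.110901
The normalizing constant is 0.7624×0.885 + 0.96436×0.115 = 0.785625
Posterior = 0.110901 / 0.785625 ≈ 0.1412

P(overnight rain | wet lawn, sprinkler running) ≈ 0.1412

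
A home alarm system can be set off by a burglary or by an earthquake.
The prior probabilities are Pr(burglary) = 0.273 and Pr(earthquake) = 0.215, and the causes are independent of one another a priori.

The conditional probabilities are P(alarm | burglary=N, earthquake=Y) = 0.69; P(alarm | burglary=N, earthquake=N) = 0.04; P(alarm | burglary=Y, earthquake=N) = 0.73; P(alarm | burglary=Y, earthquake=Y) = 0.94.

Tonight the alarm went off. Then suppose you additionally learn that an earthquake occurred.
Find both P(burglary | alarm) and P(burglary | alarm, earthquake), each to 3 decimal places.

P(burglary | alarm) ≈ 0.618; P(burglary | alarm, earthquake) ≈ 0.338

Weight on burglary=true, given the evidence: 0.156443 + 0.055173 = 0.211616
The normalizing constant is 0.04*0.727*0.785 + 0.69*0.727*0.215 + 0.73*0.273*0.785 + 0.94*0.273*0.215 = 0.342294
Posterior = 0.211616 / 0.342294 ≈ 0.618

Now condition on the additional information:
P(alarm | earthquake) = 0.69*0.727 + 0.94*0.273 = 0.501630 + 0.256620 = 0.758250
Restricting to configurations with burglary present: 0.94*0.273 = 0.256620.
P(burglary | alarm, earthquake) = 0.256620 / 0.758250 ≈ 0.338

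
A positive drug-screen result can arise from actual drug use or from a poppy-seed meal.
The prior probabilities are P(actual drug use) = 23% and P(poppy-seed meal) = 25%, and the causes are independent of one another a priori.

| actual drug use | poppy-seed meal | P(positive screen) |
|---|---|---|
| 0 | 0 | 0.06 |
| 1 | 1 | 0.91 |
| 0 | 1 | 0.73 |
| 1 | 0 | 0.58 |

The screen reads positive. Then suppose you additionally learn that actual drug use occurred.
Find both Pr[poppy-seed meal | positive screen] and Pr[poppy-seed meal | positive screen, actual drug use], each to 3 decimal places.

Pr[poppy-seed meal | positive screen] ≈ 0.589; Pr[poppy-seed meal | positive screen, actual drug use] ≈ 0.343

P(positive screen) = 0.06*0.77*0.75 + 0.73*0.77*0.25 + 0.58*0.23*0.75 + 0.91*0.23*0.25 = 0.034650 + 0.140525 + 0.100050 + 0.052325 = 0.327550
Restricting to configurations with poppy-seed meal present: 0.140525 + 0.052325 = 0.192850.
Hence the posterior is 0.192850/0.327550 ≈ 0.589.

Now condition on the additional information:
P(positive screen | actual drug use) = 0.58·0.75 + 0.91·0.25 = 0.435000 + 0.227500 = 0.662500
The poppy-seed meal-present share is 0.91·0.25 = 0.227500.
So P(poppy-seed meal | positive screen, actual drug use) = 0.227500/0.662500 ≈ 0.343.
— actual drug use explains away the evidence for poppy-seed meal.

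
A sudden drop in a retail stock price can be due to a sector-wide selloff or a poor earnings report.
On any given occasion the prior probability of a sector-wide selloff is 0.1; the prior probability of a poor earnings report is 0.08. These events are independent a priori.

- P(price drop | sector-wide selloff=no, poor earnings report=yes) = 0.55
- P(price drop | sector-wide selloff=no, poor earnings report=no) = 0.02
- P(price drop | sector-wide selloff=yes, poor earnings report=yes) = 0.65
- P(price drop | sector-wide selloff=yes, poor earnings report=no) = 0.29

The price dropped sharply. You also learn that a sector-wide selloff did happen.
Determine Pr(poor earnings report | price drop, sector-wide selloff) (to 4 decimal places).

By total probability over both values of poor earnings report:
  P(price drop | sector-wide selloff) = 0.29*0.92 + 0.65*0.08
        = 0.266800 + 0.052000 = 0.318800
The terms with poor earnings report present sum to 0.052000, so
  P(poor earnings report | price drop, sector-wide selloff) = 0.052000 / 0.318800 ≈ 0.1631

Pr(poor earnings report | price drop, sector-wide selloff) ≈ 0.1631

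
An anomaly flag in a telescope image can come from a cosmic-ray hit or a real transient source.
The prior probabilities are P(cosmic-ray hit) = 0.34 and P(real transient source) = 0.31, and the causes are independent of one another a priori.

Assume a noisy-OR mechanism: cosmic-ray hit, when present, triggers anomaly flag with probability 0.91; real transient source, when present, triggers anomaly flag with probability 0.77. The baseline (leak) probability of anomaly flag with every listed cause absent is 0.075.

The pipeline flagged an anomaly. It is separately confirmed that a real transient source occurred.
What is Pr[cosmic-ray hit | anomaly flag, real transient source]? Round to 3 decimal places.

Pr[cosmic-ray hit | anomaly flag, real transient source] ≈ 0.391

Under noisy-OR, P(anomaly flag | causes) = 1 − (1−0.075)·∏(1−qᵢ) over the active causes.
P(anomaly flag | real transient source) = 0.78725×0.66 + 0.980853×0.34 = 0.519585 + 0.333490 = 0.853075
Restricting to configurations with cosmic-ray hit present: 0.980853×0.34 = 0.333490.
So P(cosmic-ray hit | anomaly flag, real transient source) = 0.333490/0.853075 ≈ 0.391.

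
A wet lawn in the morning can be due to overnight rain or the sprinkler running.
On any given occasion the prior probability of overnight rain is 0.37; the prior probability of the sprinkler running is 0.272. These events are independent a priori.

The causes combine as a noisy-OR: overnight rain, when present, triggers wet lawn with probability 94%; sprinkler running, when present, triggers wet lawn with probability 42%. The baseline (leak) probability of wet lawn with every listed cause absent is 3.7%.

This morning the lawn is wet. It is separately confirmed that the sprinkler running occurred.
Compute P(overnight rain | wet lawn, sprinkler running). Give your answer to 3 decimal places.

Under noisy-OR, P(wet lawn | causes) = 1 − (1−0.037)·∏(1−qᵢ) over the active causes.
Weight on overnight rain=true, given the evidence: 0.966488×0.37 = 0.357601
Normalizer over all consistent configurations: 0.44146×0.63 + 0.966488×0.37 = 0.635721
P(overnight rain | wet lawn, sprinkler running) = 0.357601/0.635721 ≈ 0.563

P(overnight rain | wet lawn, sprinkler running) ≈ 0.563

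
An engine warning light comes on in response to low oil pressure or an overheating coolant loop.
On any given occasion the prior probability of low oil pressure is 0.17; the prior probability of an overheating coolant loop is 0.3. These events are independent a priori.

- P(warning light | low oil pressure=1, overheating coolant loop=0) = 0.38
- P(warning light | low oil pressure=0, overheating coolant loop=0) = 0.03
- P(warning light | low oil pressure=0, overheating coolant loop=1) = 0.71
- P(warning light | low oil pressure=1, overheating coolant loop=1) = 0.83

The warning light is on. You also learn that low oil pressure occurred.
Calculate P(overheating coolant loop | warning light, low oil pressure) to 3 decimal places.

P(overheating coolant loop | warning light, low oil pressure) ≈ 0.483

P(warning light | low oil pressure) = 0.38×0.7 + 0.83×0.3 = 0.266000 + 0.249000 = 0.515000
Of this, 0.249000 comes from 0.83×0.3 (the overheating coolant loop=true cases).
Hence the posterior is 0.249000/0.515000 ≈ 0.483.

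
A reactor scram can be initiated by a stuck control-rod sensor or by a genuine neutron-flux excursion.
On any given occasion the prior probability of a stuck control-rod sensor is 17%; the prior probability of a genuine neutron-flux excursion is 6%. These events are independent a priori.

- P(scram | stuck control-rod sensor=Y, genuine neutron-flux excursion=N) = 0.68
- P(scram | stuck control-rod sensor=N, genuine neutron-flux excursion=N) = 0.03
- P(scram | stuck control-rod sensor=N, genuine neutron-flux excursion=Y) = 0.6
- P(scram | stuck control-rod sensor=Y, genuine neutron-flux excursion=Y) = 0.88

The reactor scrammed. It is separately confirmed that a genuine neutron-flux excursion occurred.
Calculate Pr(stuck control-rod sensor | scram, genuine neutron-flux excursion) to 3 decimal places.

Weight on stuck control-rod sensor=true, given the evidence: 0.88·0.17 = 0.149600
The normalizing constant is 0.6·0.83 + 0.88·0.17 = 0.647600
Posterior = 0.149600 / 0.647600 ≈ 0.231

Pr(stuck control-rod sensor | scram, genuine neutron-flux excursion) ≈ 0.231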